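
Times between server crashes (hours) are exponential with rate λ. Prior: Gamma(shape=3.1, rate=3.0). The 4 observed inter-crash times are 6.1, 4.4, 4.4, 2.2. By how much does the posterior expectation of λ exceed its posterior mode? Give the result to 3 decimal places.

0.050

Σ times = 17.1. Posterior: Gamma(shape = 3.1+4 = 7.1, rate = 3.0+17.1 = 20.1).
Mode = (α−1)/β = 6.1/20.1 = 0.303.
Mean = α/β = 7.1/20.1 = 0.353.
Difference = 0.353 − 0.303 = 0.050.
The mean is pulled above the mode by the posterior's right skew.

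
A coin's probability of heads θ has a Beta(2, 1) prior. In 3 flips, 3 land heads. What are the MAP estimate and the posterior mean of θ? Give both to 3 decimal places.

MAP estimate = 1.000, posterior mean = 0.833

Posterior: Beta(2+3, 1+0) = Beta(5, 1).
Since β = 1 ≤ 1 and α > 1, the Beta density is monotone increasing on [0,1]; the mode is at 1.
Mean = 5/(5+1) = 0.833.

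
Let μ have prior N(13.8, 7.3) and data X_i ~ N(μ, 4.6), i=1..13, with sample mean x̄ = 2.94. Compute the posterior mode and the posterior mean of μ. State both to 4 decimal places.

Posterior for μ is Normal. Precision-weighted mean: (1/7.3·13.8 + 13/4.6·2.94) / (1/7.3 + 13/4.6) = 3.4421.
A Normal posterior is symmetric, so mode = mean.

MAP = 3.4421, posterior mean = 3.4421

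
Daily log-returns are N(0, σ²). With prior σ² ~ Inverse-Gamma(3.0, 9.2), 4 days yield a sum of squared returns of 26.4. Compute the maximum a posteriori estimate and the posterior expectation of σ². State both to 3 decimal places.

Posterior: Inverse-Gamma(shape = 3.0+4/2 = 5.0, scale = 9.2+26.4/2 = 22.4).
Mode = β/(α+1) = 22.4/6.0 = 3.733.
Mean = β/(α−1) = 22.4/4.0 = 5.600.

MAP = 3.733; posterior mean = 5.600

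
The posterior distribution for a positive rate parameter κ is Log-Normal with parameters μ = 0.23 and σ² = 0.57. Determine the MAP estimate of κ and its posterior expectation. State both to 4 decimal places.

Mode = exp(μ − σ²) = exp(-0.34) = 0.7118.
Mean = exp(μ + σ²/2) = exp(0.515) = 1.6736.

κ_MAP = 0.7118, E[κ|data] = 1.6736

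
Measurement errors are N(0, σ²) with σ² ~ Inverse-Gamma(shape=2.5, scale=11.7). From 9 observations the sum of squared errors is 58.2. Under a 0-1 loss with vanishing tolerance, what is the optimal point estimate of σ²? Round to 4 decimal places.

Posterior: Inverse-Gamma(shape = 2.5+9/2 = 7.0, scale = 11.7+58.2/2 = 40.8).
Mode = β/(α+1) = 40.8/8.0 = 5.1000.
Mean = β/(α−1) = 40.8/6.0 = 6.8000.
This is the posterior mode — the MAP estimate.

5.1000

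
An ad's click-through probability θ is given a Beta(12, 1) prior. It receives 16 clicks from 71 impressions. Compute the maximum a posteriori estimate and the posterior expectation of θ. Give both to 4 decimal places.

Posterior: Beta(12+16, 1+55) = Beta(28, 56).
Mode = (28−1)/(28+56−2) = 27/82 = 0.3293.
Mean = 28/(28+56) = 28/84 = 0.3333.
The mean is pulled above the mode by the posterior's right skew.

θ_MAP = 0.3293, E[θ|data] = 0.3333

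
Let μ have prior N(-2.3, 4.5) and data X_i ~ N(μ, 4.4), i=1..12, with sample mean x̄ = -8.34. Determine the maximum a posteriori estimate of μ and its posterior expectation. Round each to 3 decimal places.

Posterior for μ is Normal. Precision-weighted mean: (1/4.5·-2.3 + 12/4.4·-8.34) / (1/4.5 + 12/4.4) = -7.885.
A Normal posterior is symmetric, so mode = mean.

MAP = -7.885, posterior mean = -7.885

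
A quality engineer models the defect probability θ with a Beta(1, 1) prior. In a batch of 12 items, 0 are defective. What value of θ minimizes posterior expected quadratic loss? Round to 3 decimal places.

0.071

Posterior: Beta(1+0, 1+12) = Beta(1, 13).
Since α = 1 ≤ 1 and β > 1, the Beta density is monotone decreasing on [0,1]; the mode is at 0.
Mean = 1/(1+13) = 0.071.
Quadratic loss ⇒ the optimal estimator is the posterior mean.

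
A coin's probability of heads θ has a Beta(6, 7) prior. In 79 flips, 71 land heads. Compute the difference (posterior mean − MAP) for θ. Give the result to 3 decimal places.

-0.007

Posterior: Beta(6+71, 7+8) = Beta(77, 15).
Mode = (77−1)/(77+15−2) = 76/90 = 0.844.
Mean = 77/(77+15) = 77/92 = 0.837.
Difference = 0.837 − 0.844 = -0.007.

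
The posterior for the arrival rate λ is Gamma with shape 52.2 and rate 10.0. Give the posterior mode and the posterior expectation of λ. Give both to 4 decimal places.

MAP: 5.1200. Posterior mean: 5.2200.

Mode = (α−1)/β = 51.2/10.0 = 5.1200.
Mean = α/β = 52.2/10.0 = 5.2200.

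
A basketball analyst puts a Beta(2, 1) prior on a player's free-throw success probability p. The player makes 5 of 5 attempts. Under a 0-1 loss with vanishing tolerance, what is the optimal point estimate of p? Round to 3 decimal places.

Posterior: Beta(2+5, 1+0) = Beta(7, 1).
Since β = 1 ≤ 1 and α > 1, the Beta density is monotone increasing on [0,1]; the mode is at 1.
Mean = 7/(7+1) = 0.875.
This is the posterior mode — the MAP estimate.

1.000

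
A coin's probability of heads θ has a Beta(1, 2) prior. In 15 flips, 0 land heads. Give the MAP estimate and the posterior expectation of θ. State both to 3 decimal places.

Posterior: Beta(1+0, 2+15) = Beta(1, 17).
Since α = 1 ≤ 1 and β > 1, the Beta density is monotone decreasing on [0,1]; the mode is at 0.
Mean = 1/(1+17) = 0.056.

MAP estimate = 0.000, posterior expectation = 0.056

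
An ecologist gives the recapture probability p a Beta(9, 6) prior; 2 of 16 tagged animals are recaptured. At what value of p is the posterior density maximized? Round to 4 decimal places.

Posterior: Beta(9+2, 6+14) = Beta(11, 20).
Mode = (11−1)/(11+20−2) = 10/29 = 0.3448.
Mean = 11/(11+20) = 11/31 = 0.3548.
This is the posterior mode — the MAP estimate.

0.3448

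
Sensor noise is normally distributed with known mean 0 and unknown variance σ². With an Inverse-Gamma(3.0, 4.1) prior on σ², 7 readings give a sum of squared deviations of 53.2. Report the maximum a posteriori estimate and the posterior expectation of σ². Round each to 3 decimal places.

Posterior: Inverse-Gamma(shape = 3.0+7/2 = 6.5, scale = 4.1+53.2/2 = 30.7).
Mode = β/(α+1) = 30.7/7.5 = 4.093.
Mean = β/(α−1) = 30.7/5.5 = 5.582.

MAP = 4.093, posterior mean = 5.582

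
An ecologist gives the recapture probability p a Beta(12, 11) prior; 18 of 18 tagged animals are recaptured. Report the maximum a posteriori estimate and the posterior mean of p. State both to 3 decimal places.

Posterior: Beta(12+18, 11+0) = Beta(30, 11).
Mode = (30−1)/(30+11−2) = 29/39 = 0.744.
Mean = 30/(30+11) = 30/41 = 0.732.

p_MAP = 0.744, E[p|data] = 0.732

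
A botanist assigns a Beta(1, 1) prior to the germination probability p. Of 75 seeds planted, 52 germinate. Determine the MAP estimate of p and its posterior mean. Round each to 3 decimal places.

Posterior: Beta(1+52, 1+23) = Beta(53, 24).
Mode = (53−1)/(53+24−2) = 52/75 = 0.693.
With a flat prior the MAP equals the MLE, 52/75.
Mean = 53/(53+24) = 53/77 = 0.688.

MAP estimate = 0.693, posterior mean = 0.688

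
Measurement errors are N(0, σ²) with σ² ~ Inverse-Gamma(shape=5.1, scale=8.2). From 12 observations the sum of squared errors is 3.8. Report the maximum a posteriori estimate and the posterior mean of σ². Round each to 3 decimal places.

MAP: 0.835. Posterior mean: 1.000.

Posterior: Inverse-Gamma(shape = 5.1+12/2 = 11.1, scale = 8.2+3.8/2 = 10.1).
Mode = β/(α+1) = 10.1/12.1 = 0.835.
Mean = β/(α−1) = 10.1/10.1 = 1.000.
Mean > mode: the posterior has a right tail.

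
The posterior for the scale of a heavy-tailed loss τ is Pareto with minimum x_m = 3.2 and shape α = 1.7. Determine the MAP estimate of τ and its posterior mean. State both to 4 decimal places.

The Pareto density is strictly decreasing on [x_m, ∞), so the mode is x_m = 3.2000.
Mean = α·x_m/(α−1) = 1.7·3.2/0.7 = 7.7714.

MAP = 3.2000; posterior mean = 7.7714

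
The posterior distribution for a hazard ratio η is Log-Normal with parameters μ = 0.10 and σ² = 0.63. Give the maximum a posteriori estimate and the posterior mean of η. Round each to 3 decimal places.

Mode = exp(μ − σ²) = exp(-0.53) = 0.589.
Mean = exp(μ + σ²/2) = exp(0.415) = 1.514.

maximum a posteriori estimate = 0.589, posterior mean = 1.514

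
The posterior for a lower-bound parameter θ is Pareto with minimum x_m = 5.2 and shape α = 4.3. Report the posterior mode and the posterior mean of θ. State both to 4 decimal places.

posterior mode = 5.2000, posterior mean = 6.7758

The Pareto density is strictly decreasing on [x_m, ∞), so the mode is x_m = 5.2000.
Mean = α·x_m/(α−1) = 4.3·5.2/3.3 = 6.7758.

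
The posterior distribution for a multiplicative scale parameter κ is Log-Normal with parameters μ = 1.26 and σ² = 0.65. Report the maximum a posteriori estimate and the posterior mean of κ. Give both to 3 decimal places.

Mode = exp(μ − σ²) = exp(0.61) = 1.840.
Mean = exp(μ + σ²/2) = exp(1.585) = 4.879.

MAP = 1.840; posterior mean = 4.879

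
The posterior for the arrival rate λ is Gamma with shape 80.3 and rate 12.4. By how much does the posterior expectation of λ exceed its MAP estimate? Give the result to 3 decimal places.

0.081

Mode = (α−1)/β = 79.3/12.4 = 6.395.
Mean = α/β = 80.3/12.4 = 6.476.
Difference = 6.476 − 6.395 = 0.081.
The mean is pulled above the mode by the posterior's right skew.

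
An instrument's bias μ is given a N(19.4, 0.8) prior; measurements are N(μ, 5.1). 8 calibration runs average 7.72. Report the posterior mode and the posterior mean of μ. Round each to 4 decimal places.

posterior mode = 12.8998, posterior mean = 12.8998

Posterior for μ is Normal. Precision-weighted mean: (1/0.8·19.4 + 8/5.1·7.72) / (1/0.8 + 8/5.1) = 12.8998.
A Normal posterior is symmetric, so mode = mean.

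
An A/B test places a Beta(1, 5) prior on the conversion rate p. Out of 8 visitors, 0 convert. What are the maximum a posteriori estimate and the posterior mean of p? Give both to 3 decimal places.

Posterior: Beta(1+0, 5+8) = Beta(1, 13).
Since α = 1 ≤ 1 and β > 1, the Beta density is monotone decreasing on [0,1]; the mode is at 0.
Mean = 1/(1+13) = 0.071.
The mean is pulled above the mode by the posterior's right skew.

MAP: 0.000. Posterior mean: 0.071.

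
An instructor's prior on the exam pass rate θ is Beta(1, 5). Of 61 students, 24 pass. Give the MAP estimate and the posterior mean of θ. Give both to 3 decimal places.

Posterior: Beta(1+24, 5+37) = Beta(25, 42).
Mode = (25−1)/(25+42−2) = 24/65 = 0.369.
Mean = 25/(25+42) = 25/67 = 0.373.
Right-skewed posterior ⇒ mode < mean.

MAP = 0.369; posterior mean = 0.373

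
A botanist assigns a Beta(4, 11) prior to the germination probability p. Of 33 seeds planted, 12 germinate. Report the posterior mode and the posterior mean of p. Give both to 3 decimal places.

Posterior: Beta(4+12, 11+21) = Beta(16, 32).
Mode = (16−1)/(16+32−2) = 15/46 = 0.326.
Mean = 16/(16+32) = 16/48 = 0.333.
Mean > mode: the posterior has a right tail.

p_MAP = 0.326, E[p|data] = 0.333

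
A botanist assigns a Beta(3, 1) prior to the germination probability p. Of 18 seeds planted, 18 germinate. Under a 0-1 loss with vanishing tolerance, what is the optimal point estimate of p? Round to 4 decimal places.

1.0000

Posterior: Beta(3+18, 1+0) = Beta(21, 1).
Since β = 1 ≤ 1 and α > 1, the Beta density is monotone increasing on [0,1]; the mode is at 1.
Mean = 21/(21+1) = 0.9545.
This is the posterior mode — the MAP estimate.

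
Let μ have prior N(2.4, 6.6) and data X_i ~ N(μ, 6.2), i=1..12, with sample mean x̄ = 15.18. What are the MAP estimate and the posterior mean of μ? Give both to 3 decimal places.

MAP = 14.252; posterior mean = 14.252

Posterior for μ is Normal. Precision-weighted mean: (1/6.6·2.4 + 12/6.2·15.18) / (1/6.6 + 12/6.2) = 14.252.
A Normal posterior is symmetric, so mode = mean.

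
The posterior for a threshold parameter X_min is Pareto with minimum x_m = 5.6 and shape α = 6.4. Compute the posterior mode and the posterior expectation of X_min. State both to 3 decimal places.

The Pareto density is strictly decreasing on [x_m, ∞), so the mode is x_m = 5.600.
Mean = α·x_m/(α−1) = 6.4·5.6/5.4 = 6.637.
The posterior is right-skewed, so the mean exceeds the mode.

MAP = 5.600, posterior mean = 6.637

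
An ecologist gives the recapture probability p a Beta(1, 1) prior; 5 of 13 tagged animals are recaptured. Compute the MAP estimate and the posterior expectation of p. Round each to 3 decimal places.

MAP = 0.385; posterior mean = 0.400

Posterior: Beta(1+5, 1+8) = Beta(6, 9).
Mode = (6−1)/(6+9−2) = 5/13 = 0.385.
With a flat prior the MAP equals the MLE, 5/13.
Mean = 6/(6+9) = 6/15 = 0.400.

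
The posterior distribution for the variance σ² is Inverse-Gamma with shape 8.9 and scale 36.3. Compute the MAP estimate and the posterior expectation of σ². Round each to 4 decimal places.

Mode = β/(α+1) = 36.3/9.9 = 3.6667.
Mean = β/(α−1) = 36.3/7.9 = 4.5949.

σ²_MAP = 3.6667, E[σ²|data] = 4.5949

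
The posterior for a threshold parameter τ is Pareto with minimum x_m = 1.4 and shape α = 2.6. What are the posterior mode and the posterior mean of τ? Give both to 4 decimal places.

posterior mode = 1.4000, posterior mean = 2.2750

The Pareto density is strictly decreasing on [x_m, ∞), so the mode is x_m = 1.4000.
Mean = α·x_m/(α−1) = 2.6·1.4/1.6 = 2.2750.
Mean > mode: the posterior has a right tail.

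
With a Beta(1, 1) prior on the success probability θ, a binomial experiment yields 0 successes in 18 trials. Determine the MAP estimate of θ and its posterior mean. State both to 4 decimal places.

Posterior: Beta(1+0, 1+18) = Beta(1, 19).
Since α = 1 ≤ 1 and β > 1, the Beta density is monotone decreasing on [0,1]; the mode is at 0.
Mean = 1/(1+19) = 0.0500.

θ_MAP = 0.0000, E[θ|data] = 0.0500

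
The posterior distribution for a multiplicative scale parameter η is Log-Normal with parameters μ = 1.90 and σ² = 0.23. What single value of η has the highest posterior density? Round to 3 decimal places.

5.312

Mode = exp(μ − σ²) = exp(1.67) = 5.312.
Mean = exp(μ + σ²/2) = exp(2.015) = 7.501.
This is the posterior mode — the MAP estimate.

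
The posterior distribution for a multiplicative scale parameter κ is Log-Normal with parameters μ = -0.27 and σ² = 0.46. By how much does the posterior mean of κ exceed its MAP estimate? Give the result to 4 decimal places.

Mode = exp(μ − σ²) = exp(-0.73) = 0.4819.
Mean = exp(μ + σ²/2) = exp(-0.040) = 0.9608.
Difference = 0.9608 − 0.4819 = 0.4789.
Mean > mode: the posterior has a right tail.

0.4789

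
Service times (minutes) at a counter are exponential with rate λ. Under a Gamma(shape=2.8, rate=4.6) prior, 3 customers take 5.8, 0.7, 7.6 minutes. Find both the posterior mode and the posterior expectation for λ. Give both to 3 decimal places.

λ_MAP = 0.257, E[λ|data] = 0.310

Σ times = 14.1. Posterior: Gamma(shape = 2.8+3 = 5.8, rate = 4.6+14.1 = 18.7).
Mode = (α−1)/β = 4.8/18.7 = 0.257.
Mean = α/β = 5.8/18.7 = 0.310.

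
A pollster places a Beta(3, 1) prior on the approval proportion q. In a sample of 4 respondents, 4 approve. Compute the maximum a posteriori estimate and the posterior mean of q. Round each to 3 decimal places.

Posterior: Beta(3+4, 1+0) = Beta(7, 1).
Since β = 1 ≤ 1 and α > 1, the Beta density is monotone increasing on [0,1]; the mode is at 1.
Mean = 7/(7+1) = 0.875.
The mean is pulled below the mode by the posterior's left skew.

MAP = 1.000, posterior mean = 0.875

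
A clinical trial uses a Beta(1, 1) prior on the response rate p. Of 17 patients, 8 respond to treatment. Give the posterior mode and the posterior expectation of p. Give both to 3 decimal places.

Posterior: Beta(1+8, 1+9) = Beta(9, 10).
Mode = (9−1)/(9+10−2) = 8/17 = 0.471.
Mean = 9/(9+10) = 9/19 = 0.474.

p_MAP = 0.471, E[p|data] = 0.474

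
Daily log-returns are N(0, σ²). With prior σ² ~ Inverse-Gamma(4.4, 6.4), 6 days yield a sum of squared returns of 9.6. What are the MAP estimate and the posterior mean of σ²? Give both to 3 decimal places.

MAP estimate = 1.333, posterior mean = 1.750

Posterior: Inverse-Gamma(shape = 4.4+6/2 = 7.4, scale = 6.4+9.6/2 = 11.2).
Mode = β/(α+1) = 11.2/8.4 = 1.333.
Mean = β/(α−1) = 11.2/6.4 = 1.750.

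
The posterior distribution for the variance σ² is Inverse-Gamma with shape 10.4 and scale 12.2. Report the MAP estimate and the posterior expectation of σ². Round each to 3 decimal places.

Mode = β/(α+1) = 12.2/11.4 = 1.070.
Mean = β/(α−1) = 12.2/9.4 = 1.298.
The mean is pulled above the mode by the posterior's right skew.

MAP = 1.070, posterior mean = 1.298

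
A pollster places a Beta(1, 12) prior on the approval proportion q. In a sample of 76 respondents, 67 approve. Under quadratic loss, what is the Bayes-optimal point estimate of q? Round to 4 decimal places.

0.7640

Posterior: Beta(1+67, 12+9) = Beta(68, 21).
Mode = (68−1)/(68+21−2) = 67/87 = 0.7701.
Mean = 68/(68+21) = 68/89 = 0.7640.
Quadratic loss ⇒ the optimal estimator is the posterior mean.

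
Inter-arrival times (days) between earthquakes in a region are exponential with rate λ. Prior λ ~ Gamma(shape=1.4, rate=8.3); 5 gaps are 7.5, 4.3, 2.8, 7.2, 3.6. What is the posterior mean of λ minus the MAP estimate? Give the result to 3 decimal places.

0.030

Σ times = 25.4. Posterior: Gamma(shape = 1.4+5 = 6.4, rate = 8.3+25.4 = 33.7).
Mode = (α−1)/β = 5.4/33.7 = 0.160.
Mean = α/β = 6.4/33.7 = 0.190.
Difference = 0.190 − 0.160 = 0.030.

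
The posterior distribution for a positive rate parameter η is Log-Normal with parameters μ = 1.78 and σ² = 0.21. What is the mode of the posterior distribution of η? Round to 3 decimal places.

4.807

Mode = exp(μ − σ²) = exp(1.57) = 4.807.
Mean = exp(μ + σ²/2) = exp(1.885) = 6.586.
This is the posterior mode — the MAP estimate.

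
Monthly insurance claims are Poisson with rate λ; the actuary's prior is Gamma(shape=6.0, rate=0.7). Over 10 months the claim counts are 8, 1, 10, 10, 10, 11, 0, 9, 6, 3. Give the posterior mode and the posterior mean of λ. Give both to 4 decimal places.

posterior mode = 6.8224, posterior mean = 6.9159

Σ counts = 68. Posterior: Gamma(shape = 6.0+68 = 74.0, rate = 0.7+10 = 10.7).
Mode = (α−1)/β = 73.0/10.7 = 6.8224.
Mean = α/β = 74.0/10.7 = 6.9159.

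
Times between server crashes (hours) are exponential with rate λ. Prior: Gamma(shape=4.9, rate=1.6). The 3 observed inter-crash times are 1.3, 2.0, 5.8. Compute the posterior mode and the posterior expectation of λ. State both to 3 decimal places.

MAP = 0.645, posterior mean = 0.738

Σ times = 9.1. Posterior: Gamma(shape = 4.9+3 = 7.9, rate = 1.6+9.1 = 10.7).
Mode = (α−1)/β = 6.9/10.7 = 0.645.
Mean = α/β = 7.9/10.7 = 0.738.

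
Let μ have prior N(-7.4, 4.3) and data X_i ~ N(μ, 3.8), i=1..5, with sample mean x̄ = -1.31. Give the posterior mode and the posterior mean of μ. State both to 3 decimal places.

Posterior for μ is Normal. Precision-weighted mean: (1/4.3·-7.4 + 5/3.8·-1.31) / (1/4.3 + 5/3.8) = -2.225.
A Normal posterior is symmetric, so mode = mean.

posterior mode = -2.225, posterior mean = -2.225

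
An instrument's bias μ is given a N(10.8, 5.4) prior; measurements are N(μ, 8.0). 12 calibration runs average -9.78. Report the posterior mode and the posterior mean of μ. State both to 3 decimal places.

Posterior for μ is Normal. Precision-weighted mean: (1/5.4·10.8 + 12/8.0·-9.78) / (1/5.4 + 12/8.0) = -7.518.
A Normal posterior is symmetric, so mode = mean.

MAP = -7.518; posterior mean = -7.518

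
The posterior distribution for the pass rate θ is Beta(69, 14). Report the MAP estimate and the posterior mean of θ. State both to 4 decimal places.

Mode = (69−1)/(69+14−2) = 68/81 = 0.8395.
Mean = 69/(69+14) = 69/83 = 0.8313.
The posterior is left-skewed, so the mode exceeds the mean.

MAP: 0.8395. Posterior mean: 0.8313.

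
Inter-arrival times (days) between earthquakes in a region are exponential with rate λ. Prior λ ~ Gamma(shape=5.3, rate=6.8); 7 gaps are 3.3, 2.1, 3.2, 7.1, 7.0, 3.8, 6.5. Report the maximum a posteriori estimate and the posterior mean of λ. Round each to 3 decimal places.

MAP: 0.284. Posterior mean: 0.309.

Σ times = 33.0. Posterior: Gamma(shape = 5.3+7 = 12.3, rate = 6.8+33.0 = 39.8).
Mode = (α−1)/β = 11.3/39.8 = 0.284.
Mean = α/β = 12.3/39.8 = 0.309.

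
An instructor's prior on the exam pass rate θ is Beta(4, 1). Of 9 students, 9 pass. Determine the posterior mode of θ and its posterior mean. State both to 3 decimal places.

Posterior: Beta(4+9, 1+0) = Beta(13, 1).
Since β = 1 ≤ 1 and α > 1, the Beta density is monotone increasing on [0,1]; the mode is at 1.
Mean = 13/(13+1) = 0.929.
Left-skewed posterior ⇒ mean < mode.

MAP = 1.000; posterior mean = 0.929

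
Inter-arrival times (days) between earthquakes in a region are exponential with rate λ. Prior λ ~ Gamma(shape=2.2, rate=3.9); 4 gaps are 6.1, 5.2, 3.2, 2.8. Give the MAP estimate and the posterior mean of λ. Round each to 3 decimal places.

MAP estimate = 0.245, posterior mean = 0.292

Σ times = 17.3. Posterior: Gamma(shape = 2.2+4 = 6.2, rate = 3.9+17.3 = 21.2).
Mode = (α−1)/β = 5.2/21.2 = 0.245.
Mean = α/β = 6.2/21.2 = 0.292.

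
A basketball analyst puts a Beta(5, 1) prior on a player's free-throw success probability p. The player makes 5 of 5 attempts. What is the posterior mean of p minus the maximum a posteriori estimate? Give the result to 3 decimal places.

Posterior: Beta(5+5, 1+0) = Beta(10, 1).
Since β = 1 ≤ 1 and α > 1, the Beta density is monotone increasing on [0,1]; the mode is at 1.
Mean = 10/(10+1) = 0.909.
Difference = 0.909 − 1.000 = -0.091.

-0.091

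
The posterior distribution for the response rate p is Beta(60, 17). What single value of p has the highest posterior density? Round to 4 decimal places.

0.7867

Mode = (60−1)/(60+17−2) = 59/75 = 0.7867.
Mean = 60/(60+17) = 60/77 = 0.7792.
This is the posterior mode — the MAP estimate.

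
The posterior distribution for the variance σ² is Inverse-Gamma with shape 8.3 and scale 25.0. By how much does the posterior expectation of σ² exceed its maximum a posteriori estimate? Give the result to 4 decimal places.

Mode = β/(α+1) = 25.0/9.3 = 2.6882.
Mean = β/(α−1) = 25.0/7.3 = 3.4247.
Difference = 3.4247 − 2.6882 = 0.7365.

0.7365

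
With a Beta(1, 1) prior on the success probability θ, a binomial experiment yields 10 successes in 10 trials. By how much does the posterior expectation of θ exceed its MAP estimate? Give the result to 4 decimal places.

Posterior: Beta(1+10, 1+0) = Beta(11, 1).
Since β = 1 ≤ 1 and α > 1, the Beta density is monotone increasing on [0,1]; the mode is at 1.
Mean = 11/(11+1) = 0.9167.
Difference = 0.9167 − 1.0000 = -0.0833.
Mode > mean: the posterior has a left tail.

-0.0833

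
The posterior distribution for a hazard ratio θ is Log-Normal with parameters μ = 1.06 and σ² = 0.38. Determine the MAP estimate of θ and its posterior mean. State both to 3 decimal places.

MAP = 1.974, posterior mean = 3.490

Mode = exp(μ − σ²) = exp(0.68) = 1.974.
Mean = exp(μ + σ²/2) = exp(1.250) = 3.490.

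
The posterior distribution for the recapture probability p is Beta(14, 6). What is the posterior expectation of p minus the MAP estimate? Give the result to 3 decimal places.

Mode = (14−1)/(14+6−2) = 13/18 = 0.722.
Mean = 14/(14+6) = 14/20 = 0.700.
Difference = 0.700 − 0.722 = -0.022.
Mode > mean: the posterior has a left tail.

-0.022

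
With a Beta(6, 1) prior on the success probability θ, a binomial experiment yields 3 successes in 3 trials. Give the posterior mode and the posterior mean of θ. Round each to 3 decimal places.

Posterior: Beta(6+3, 1+0) = Beta(9, 1).
Since β = 1 ≤ 1 and α > 1, the Beta density is monotone increasing on [0,1]; the mode is at 1.
Mean = 9/(9+1) = 0.900.
The posterior is left-skewed, so the mode exceeds the mean.

MAP: 1.000. Posterior mean: 0.900.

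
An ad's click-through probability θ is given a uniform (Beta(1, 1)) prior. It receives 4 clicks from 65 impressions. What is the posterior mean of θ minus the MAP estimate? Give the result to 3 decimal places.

0.013

Posterior: Beta(1+4, 1+61) = Beta(5, 62).
Mode = (5−1)/(5+62−2) = 4/65 = 0.062.
Mean = 5/(5+62) = 5/67 = 0.075.
Difference = 0.075 − 0.062 = 0.013.
The posterior is right-skewed, so the mean exceeds the mode.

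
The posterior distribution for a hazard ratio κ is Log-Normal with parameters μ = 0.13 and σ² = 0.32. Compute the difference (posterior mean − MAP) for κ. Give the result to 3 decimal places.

0.509

Mode = exp(μ − σ²) = exp(-0.19) = 0.827.
Mean = exp(μ + σ²/2) = exp(0.290) = 1.336.
Difference = 1.336 − 0.827 = 0.509.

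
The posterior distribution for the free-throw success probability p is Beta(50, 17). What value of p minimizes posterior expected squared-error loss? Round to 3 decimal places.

0.746

Mode = (50−1)/(50+17−2) = 49/65 = 0.754.
Mean = 50/(50+17) = 50/67 = 0.746.
Squared-error loss ⇒ the optimal estimator is the posterior mean.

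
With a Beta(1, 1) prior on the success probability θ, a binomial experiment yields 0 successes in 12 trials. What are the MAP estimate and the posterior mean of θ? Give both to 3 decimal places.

Posterior: Beta(1+0, 1+12) = Beta(1, 13).
Since α = 1 ≤ 1 and β > 1, the Beta density is monotone decreasing on [0,1]; the mode is at 0.
Mean = 1/(1+13) = 0.071.

MAP = 0.000; posterior mean = 0.071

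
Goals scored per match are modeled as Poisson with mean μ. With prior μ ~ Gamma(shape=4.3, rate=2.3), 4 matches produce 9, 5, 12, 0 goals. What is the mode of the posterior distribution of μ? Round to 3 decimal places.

Σ counts = 26. Posterior: Gamma(shape = 4.3+26 = 30.3, rate = 2.3+4 = 6.3).
Mode = (α−1)/β = 29.3/6.3 = 4.651.
Mean = α/β = 30.3/6.3 = 4.810.
This is the posterior mode — the MAP estimate.

4.651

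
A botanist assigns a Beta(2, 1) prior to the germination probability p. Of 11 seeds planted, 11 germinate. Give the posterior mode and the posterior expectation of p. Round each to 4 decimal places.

Posterior: Beta(2+11, 1+0) = Beta(13, 1).
Since β = 1 ≤ 1 and α > 1, the Beta density is monotone increasing on [0,1]; the mode is at 1.
Mean = 13/(13+1) = 0.9286.
Left-skewed posterior ⇒ mean < mode.

MAP: 1.0000. Posterior mean: 0.9286.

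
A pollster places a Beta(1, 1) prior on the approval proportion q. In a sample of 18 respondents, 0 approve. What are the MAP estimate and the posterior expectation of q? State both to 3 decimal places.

MAP estimate = 0.000, posterior expectation = 0.050

Posterior: Beta(1+0, 1+18) = Beta(1, 19).
Since α = 1 ≤ 1 and β > 1, the Beta density is monotone decreasing on [0,1]; the mode is at 0.
Mean = 1/(1+19) = 0.050.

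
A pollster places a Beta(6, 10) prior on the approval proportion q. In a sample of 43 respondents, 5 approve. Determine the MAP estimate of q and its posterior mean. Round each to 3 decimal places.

MAP: 0.175. Posterior mean: 0.186.

Posterior: Beta(6+5, 10+38) = Beta(11, 48).
Mode = (11−1)/(11+48−2) = 10/57 = 0.175.
Mean = 11/(11+48) = 11/59 = 0.186.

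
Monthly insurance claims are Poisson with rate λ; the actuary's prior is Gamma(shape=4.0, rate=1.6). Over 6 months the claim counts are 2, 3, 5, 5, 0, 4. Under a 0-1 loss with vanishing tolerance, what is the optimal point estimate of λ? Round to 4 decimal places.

2.8947

Σ counts = 19. Posterior: Gamma(shape = 4.0+19 = 23.0, rate = 1.6+6 = 7.6).
Mode = (α−1)/β = 22.0/7.6 = 2.8947.
Mean = α/β = 23.0/7.6 = 3.0263.
This is the posterior mode — the MAP estimate.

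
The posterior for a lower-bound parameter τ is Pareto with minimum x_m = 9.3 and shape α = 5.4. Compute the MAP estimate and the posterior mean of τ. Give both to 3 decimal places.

MAP: 9.300. Posterior mean: 11.414.

The Pareto density is strictly decreasing on [x_m, ∞), so the mode is x_m = 9.300.
Mean = α·x_m/(α−1) = 5.4·9.3/4.4 = 11.414.
The posterior is right-skewed, so the mean exceeds the mode.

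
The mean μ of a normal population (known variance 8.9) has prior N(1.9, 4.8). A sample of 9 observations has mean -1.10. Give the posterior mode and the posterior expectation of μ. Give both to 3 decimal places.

μ_MAP = -0.588, E[μ|data] = -0.588

Posterior for μ is Normal. Precision-weighted mean: (1/4.8·1.9 + 9/8.9·-1.10) / (1/4.8 + 9/8.9) = -0.588.
A Normal posterior is symmetric, so mode = mean.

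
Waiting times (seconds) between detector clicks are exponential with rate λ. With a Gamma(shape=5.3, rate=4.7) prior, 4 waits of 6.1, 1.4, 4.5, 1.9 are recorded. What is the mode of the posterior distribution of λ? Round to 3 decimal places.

Σ times = 13.9. Posterior: Gamma(shape = 5.3+4 = 9.3, rate = 4.7+13.9 = 18.6).
Mode = (α−1)/β = 8.3/18.6 = 0.446.
Mean = α/β = 9.3/18.6 = 0.500.
This is the posterior mode — the MAP estimate.

0.446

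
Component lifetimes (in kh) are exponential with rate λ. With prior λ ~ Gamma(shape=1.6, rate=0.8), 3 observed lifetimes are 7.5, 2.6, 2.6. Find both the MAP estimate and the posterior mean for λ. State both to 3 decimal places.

MAP estimate = 0.267, posterior mean = 0.341

Σ times = 12.7. Posterior: Gamma(shape = 1.6+3 = 4.6, rate = 0.8+12.7 = 13.5).
Mode = (α−1)/β = 3.6/13.5 = 0.267.
Mean = α/β = 4.6/13.5 = 0.341.
The posterior is right-skewed, so the mean exceeds the mode.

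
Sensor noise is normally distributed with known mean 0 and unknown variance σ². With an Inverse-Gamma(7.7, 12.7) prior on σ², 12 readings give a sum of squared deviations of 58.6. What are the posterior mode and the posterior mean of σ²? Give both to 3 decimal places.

Posterior: Inverse-Gamma(shape = 7.7+12/2 = 13.7, scale = 12.7+58.6/2 = 42.0).
Mode = β/(α+1) = 42.0/14.7 = 2.857.
Mean = β/(α−1) = 42.0/12.7 = 3.307.

σ²_MAP = 2.857, E[σ²|data] = 3.307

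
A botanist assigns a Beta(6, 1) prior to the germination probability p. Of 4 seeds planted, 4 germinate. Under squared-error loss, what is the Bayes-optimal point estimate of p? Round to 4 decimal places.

Posterior: Beta(6+4, 1+0) = Beta(10, 1).
Since β = 1 ≤ 1 and α > 1, the Beta density is monotone increasing on [0,1]; the mode is at 1.
Mean = 10/(10+1) = 0.9091.
Squared-error loss ⇒ the optimal estimator is the posterior mean.

0.9091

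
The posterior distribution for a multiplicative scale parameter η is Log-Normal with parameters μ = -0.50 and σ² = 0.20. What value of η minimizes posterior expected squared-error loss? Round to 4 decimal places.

0.6703

Mode = exp(μ − σ²) = exp(-0.70) = 0.4966.
Mean = exp(μ + σ²/2) = exp(-0.400) = 0.6703.
Squared-error loss ⇒ the optimal estimator is the posterior mean.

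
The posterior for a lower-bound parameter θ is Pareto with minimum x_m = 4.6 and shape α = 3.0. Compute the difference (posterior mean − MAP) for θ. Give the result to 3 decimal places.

The Pareto density is strictly decreasing on [x_m, ∞), so the mode is x_m = 4.600.
Mean = α·x_m/(α−1) = 3.0·4.6/2.0 = 6.900.
Difference = 6.900 − 4.600 = 2.300.
The mean is pulled above the mode by the posterior's right skew.

2.300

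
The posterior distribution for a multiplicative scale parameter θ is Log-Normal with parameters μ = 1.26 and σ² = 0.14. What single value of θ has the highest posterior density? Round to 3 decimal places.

Mode = exp(μ − σ²) = exp(1.12) = 3.065.
Mean = exp(μ + σ²/2) = exp(1.330) = 3.781.
This is the posterior mode — the MAP estimate.

3.065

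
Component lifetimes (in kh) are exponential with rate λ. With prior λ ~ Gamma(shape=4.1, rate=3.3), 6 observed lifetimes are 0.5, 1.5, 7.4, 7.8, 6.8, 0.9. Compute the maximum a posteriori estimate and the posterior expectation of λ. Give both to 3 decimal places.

Σ times = 24.9. Posterior: Gamma(shape = 4.1+6 = 10.1, rate = 3.3+24.9 = 28.2).
Mode = (α−1)/β = 9.1/28.2 = 0.323.
Mean = α/β = 10.1/28.2 = 0.358.

MAP: 0.323. Posterior mean: 0.358.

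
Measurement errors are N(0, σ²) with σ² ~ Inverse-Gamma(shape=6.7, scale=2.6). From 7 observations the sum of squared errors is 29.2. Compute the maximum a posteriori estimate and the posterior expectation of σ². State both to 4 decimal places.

σ²_MAP = 1.5357, E[σ²|data] = 1.8696

Posterior: Inverse-Gamma(shape = 6.7+7/2 = 10.2, scale = 2.6+29.2/2 = 17.2).
Mode = β/(α+1) = 17.2/11.2 = 1.5357.
Mean = β/(α−1) = 17.2/9.2 = 1.8696.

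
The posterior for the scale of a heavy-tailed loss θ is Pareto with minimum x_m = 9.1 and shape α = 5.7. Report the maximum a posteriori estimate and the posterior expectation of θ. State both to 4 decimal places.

The Pareto density is strictly decreasing on [x_m, ∞), so the mode is x_m = 9.1000.
Mean = α·x_m/(α−1) = 5.7·9.1/4.7 = 11.0362.

θ_MAP = 9.1000, E[θ|data] = 11.0362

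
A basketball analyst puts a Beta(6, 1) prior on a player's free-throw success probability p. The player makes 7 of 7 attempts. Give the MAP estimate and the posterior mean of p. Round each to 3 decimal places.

Posterior: Beta(6+7, 1+0) = Beta(13, 1).
Since β = 1 ≤ 1 and α > 1, the Beta density is monotone increasing on [0,1]; the mode is at 1.
Mean = 13/(13+1) = 0.929.
The mean is pulled below the mode by the posterior's left skew.

MAP = 1.000, posterior mean = 0.929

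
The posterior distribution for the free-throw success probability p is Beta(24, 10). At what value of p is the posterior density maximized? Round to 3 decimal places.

Mode = (24−1)/(24+10−2) = 23/32 = 0.719.
Mean = 24/(24+10) = 24/34 = 0.706.
This is the posterior mode — the MAP estimate.

0.719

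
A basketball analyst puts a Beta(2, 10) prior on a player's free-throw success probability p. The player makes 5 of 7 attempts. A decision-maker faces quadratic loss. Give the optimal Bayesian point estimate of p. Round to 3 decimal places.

0.368

Posterior: Beta(2+5, 10+2) = Beta(7, 12).
Mode = (7−1)/(7+12−2) = 6/17 = 0.353.
Mean = 7/(7+12) = 7/19 = 0.368.
Quadratic loss ⇒ the optimal estimator is the posterior mean.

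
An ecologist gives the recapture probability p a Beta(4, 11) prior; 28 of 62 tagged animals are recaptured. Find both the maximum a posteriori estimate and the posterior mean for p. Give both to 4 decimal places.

p_MAP = 0.4133, E[p|data] = 0.4156

Posterior: Beta(4+28, 11+34) = Beta(32, 45).
Mode = (32−1)/(32+45−2) = 31/75 = 0.4133.
Mean = 32/(32+45) = 32/77 = 0.4156.
Mean > mode: the posterior has a right tail.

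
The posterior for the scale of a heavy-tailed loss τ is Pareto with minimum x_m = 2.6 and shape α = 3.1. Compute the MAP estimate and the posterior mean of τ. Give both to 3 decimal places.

MAP = 2.600, posterior mean = 3.838

The Pareto density is strictly decreasing on [x_m, ∞), so the mode is x_m = 2.600.
Mean = α·x_m/(α−1) = 3.1·2.6/2.1 = 3.838.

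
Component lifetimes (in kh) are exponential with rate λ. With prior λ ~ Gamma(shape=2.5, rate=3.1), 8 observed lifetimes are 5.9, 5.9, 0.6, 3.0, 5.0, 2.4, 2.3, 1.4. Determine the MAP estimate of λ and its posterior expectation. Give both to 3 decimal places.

MAP estimate = 0.321, posterior expectation = 0.355

Σ times = 26.5. Posterior: Gamma(shape = 2.5+8 = 10.5, rate = 3.1+26.5 = 29.6).
Mode = (α−1)/β = 9.5/29.6 = 0.321.
Mean = α/β = 10.5/29.6 = 0.355.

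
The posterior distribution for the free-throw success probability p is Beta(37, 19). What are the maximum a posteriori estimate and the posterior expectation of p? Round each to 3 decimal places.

MAP = 0.667; posterior mean = 0.661

Mode = (37−1)/(37+19−2) = 36/54 = 0.667.
Mean = 37/(37+19) = 37/56 = 0.661.
The posterior is left-skewed, so the mode exceeds the mean.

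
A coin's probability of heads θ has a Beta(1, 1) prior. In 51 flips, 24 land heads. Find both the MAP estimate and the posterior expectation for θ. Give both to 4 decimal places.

Posterior: Beta(1+24, 1+27) = Beta(25, 28).
Mode = (25−1)/(25+28−2) = 24/51 = 0.4706.
Mean = 25/(25+28) = 25/53 = 0.4717.

θ_MAP = 0.4706, E[θ|data] = 0.4717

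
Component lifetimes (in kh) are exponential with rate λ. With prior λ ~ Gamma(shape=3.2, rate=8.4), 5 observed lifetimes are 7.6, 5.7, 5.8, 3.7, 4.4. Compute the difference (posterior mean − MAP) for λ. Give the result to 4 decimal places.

Σ times = 27.2. Posterior: Gamma(shape = 3.2+5 = 8.2, rate = 8.4+27.2 = 35.6).
Mode = (α−1)/β = 7.2/35.6 = 0.2022.
Mean = α/β = 8.2/35.6 = 0.2303.
Difference = 0.2303 − 0.2022 = 0.0281.
The mean is pulled above the mode by the posterior's right skew.

0.0281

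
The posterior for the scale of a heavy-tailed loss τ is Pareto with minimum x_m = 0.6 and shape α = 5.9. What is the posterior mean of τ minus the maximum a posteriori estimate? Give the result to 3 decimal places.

The Pareto density is strictly decreasing on [x_m, ∞), so the mode is x_m = 0.600.
Mean = α·x_m/(α−1) = 5.9·0.6/4.9 = 0.722.
Difference = 0.722 − 0.600 = 0.122.

0.122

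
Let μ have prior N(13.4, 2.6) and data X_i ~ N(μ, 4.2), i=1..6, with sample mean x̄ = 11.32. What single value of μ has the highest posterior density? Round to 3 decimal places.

Posterior for μ is Normal. Precision-weighted mean: (1/2.6·13.4 + 6/4.2·11.32) / (1/2.6 + 6/4.2) = 11.761.
A Normal posterior is symmetric, so mode = mean.
This is the posterior mode — the MAP estimate.

11.761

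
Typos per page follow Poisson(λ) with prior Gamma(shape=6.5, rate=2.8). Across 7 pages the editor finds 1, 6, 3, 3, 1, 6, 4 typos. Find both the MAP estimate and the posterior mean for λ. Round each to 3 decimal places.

MAP = 3.010; posterior mean = 3.112

Σ counts = 24. Posterior: Gamma(shape = 6.5+24 = 30.5, rate = 2.8+7 = 9.8).
Mode = (α−1)/β = 29.5/9.8 = 3.010.
Mean = α/β = 30.5/9.8 = 3.112.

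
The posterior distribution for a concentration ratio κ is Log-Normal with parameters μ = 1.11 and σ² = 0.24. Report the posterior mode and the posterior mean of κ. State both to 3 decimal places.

MAP = 2.387, posterior mean = 3.421

Mode = exp(μ − σ²) = exp(0.87) = 2.387.
Mean = exp(μ + σ²/2) = exp(1.230) = 3.421.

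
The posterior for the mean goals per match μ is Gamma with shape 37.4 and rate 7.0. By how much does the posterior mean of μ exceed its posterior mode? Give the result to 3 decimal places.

0.143

Mode = (α−1)/β = 36.4/7.0 = 5.200.
Mean = α/β = 37.4/7.0 = 5.343.
Difference = 5.343 − 5.200 = 0.143.
The mean is pulled above the mode by the posterior's right skew.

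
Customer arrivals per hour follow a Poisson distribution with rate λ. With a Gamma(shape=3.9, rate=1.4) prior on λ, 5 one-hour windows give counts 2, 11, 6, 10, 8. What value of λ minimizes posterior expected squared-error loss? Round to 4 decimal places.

Σ counts = 37. Posterior: Gamma(shape = 3.9+37 = 40.9, rate = 1.4+5 = 6.4).
Mode = (α−1)/β = 39.9/6.4 = 6.2344.
Mean = α/β = 40.9/6.4 = 6.3906.
Squared-error loss ⇒ the optimal estimator is the posterior mean.

6.3906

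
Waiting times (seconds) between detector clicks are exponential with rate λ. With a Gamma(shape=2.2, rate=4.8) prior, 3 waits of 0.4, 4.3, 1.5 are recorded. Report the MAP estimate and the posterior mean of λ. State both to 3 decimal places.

MAP = 0.382, posterior mean = 0.473

Σ times = 6.2. Posterior: Gamma(shape = 2.2+3 = 5.2, rate = 4.8+6.2 = 11.0).
Mode = (α−1)/β = 4.2/11.0 = 0.382.
Mean = α/β = 5.2/11.0 = 0.473.
Right-skewed posterior ⇒ mode < mean.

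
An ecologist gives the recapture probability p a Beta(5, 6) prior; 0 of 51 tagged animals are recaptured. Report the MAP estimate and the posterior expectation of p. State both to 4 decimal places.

Posterior: Beta(5+0, 6+51) = Beta(5, 57).
Mode = (5−1)/(5+57−2) = 4/60 = 0.0667.
Mean = 5/(5+57) = 5/62 = 0.0806.

MAP = 0.0667; posterior mean = 0.0806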